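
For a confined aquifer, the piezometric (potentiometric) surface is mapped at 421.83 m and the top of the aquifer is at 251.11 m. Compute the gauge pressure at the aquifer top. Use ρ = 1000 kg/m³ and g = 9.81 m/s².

P ≈ 1670 kPa

Pressure head at the aquifer top: ψ = h − z = 421.83 − 251.11 = 170.72 m.
P = ρgψ = 1000 × 9.81 × 170.72 = 1674763 Pa ≈ 1670 kPa.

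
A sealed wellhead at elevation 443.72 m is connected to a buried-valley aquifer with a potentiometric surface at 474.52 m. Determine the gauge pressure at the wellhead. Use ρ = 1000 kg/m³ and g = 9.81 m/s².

P ≈ 302 kPa

Head above the cap: Δh = 474.52 − 443.72 = 30.80 m.
P = ρgΔh = 1000 × 9.81 × 30.80 = 302148 Pa ≈ 302 kPa.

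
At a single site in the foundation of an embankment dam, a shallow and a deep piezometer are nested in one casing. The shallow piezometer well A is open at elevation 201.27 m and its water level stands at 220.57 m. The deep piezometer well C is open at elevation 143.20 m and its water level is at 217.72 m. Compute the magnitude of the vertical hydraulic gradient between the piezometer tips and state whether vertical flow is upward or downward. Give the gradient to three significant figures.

|i_v| ≈ 0.0491; vertical flow is downward

Total head at well A: h = 220.57 m (water level in the standpipe).
Total head at well C: h = 217.72 m.
Δh = h(well A) − h(well C) = 220.57 − 217.72 = 2.85 m.
Vertical separation Δz = 201.27 − 143.20 = 58.07 m.
|i_v| = |Δh| / Δz = 2.85 / 58.07 = 0.0491.
Head is higher in the shallow piezometer, so vertical flow is downward (recharge condition).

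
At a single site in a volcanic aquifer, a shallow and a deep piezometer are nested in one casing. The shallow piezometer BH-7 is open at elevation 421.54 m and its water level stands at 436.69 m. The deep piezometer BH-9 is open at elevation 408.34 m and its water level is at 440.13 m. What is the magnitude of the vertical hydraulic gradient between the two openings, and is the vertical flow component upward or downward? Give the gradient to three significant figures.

|i_v| ≈ 0.261; vertical flow is upward

Total head at BH-7: h = 436.69 m (water level in the standpipe).
Total head at BH-9: h = 440.13 m.
Δh = h(BH-7) − h(BH-9) = 436.69 − 440.13 = -3.44 m.
Vertical separation Δz = 421.54 − 408.34 = 13.20 m.
|i_v| = |Δh| / Δz = 3.44 / 13.20 = 0.261.
Head is higher in the deep piezometer, so vertical flow is upward (discharge condition).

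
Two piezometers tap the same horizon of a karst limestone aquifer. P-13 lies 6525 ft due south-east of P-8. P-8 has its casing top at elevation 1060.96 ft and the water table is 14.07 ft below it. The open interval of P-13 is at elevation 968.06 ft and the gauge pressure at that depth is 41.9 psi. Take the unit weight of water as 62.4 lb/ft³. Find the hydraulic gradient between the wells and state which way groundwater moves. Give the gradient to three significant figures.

Total head at P-8: h = 1060.96 − 14.07 = 1046.89 ft.
Pressure head at P-13: ψ = 144·P/γ = 144 × 41.9 / 62.4 = 96.69 ft.
Total head at P-13: h = z + ψ = 968.06 + 96.69 = 1064.75 ft.
Head difference: h(P-8) − h(P-13) = 1046.89 − 1064.75 = -17.86 ft.
Hydraulic gradient: i = |Δh| / L = 17.86 / 6525 = 0.00274.
Flow is from higher to lower head: from P-13 toward P-8, i.e. toward the north-west.

i ≈ 0.00274; groundwater flows toward the north-west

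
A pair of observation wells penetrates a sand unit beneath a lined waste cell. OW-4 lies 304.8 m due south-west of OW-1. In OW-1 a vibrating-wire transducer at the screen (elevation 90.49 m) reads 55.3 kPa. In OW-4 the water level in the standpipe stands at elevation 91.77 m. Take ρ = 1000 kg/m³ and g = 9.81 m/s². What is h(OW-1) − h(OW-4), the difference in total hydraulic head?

Pressure head at OW-1: ψ = P/(ρg) = 55.3×1000 / (1000 × 9.81) = 5.64 m.
Total head at OW-1: h = z + ψ = 90.49 + 5.64 = 96.13 m.
Total head at OW-4: h = 91.77 m (water level in the piezometer is the total head).
Head difference: h(OW-1) − h(OW-4) = 96.13 − 91.77 = 4.36 m.

Δh ≈ 4.36 m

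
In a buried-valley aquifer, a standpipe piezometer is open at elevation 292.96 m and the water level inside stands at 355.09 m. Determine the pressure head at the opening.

ψ ≈ 62.13 m

Total head h = 355.09 m (the water-surface elevation in the piezometer).
Pressure head ψ = h − z = 355.09 − 292.96 = 62.13 m.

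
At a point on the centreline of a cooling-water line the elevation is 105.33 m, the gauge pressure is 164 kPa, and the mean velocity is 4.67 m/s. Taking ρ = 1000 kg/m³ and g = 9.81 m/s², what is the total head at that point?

h ≈ 123.16 m

Pressure head ψ = P/(ρg) = 164×1000 / (1000 × 9.81) = 16.72 m.
Velocity head = v²/(2g) = 4.67² / (2 × 9.81) = 1.112 m.
h = z + ψ + v²/(2g) = 105.33 + 16.72 + 1.112 = 123.16 m.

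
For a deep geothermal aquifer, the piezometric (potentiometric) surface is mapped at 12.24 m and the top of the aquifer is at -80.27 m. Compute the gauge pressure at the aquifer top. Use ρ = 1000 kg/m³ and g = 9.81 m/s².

Pressure head at the aquifer top: ψ = h − z = 12.24 − (-80.27) = 92.51 m.
P = ρgψ = 1000 × 9.81 × 92.51 = 907523 Pa ≈ 908 kPa.

P ≈ 908 kPa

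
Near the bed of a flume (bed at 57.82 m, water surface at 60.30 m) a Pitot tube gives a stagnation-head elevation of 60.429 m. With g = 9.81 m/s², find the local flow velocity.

v ≈ 1.59 m/s

Near the bed, under hydrostatic conditions, the piezometric head (z + ψ) equals the free-surface elevation, 60.30 m.
Velocity head = total − piezometric = 60.429 − 60.30 = 0.129 m.
v = √(2g·h_v) = √(2 × 9.81 × 0.129) = 1.59 m/s.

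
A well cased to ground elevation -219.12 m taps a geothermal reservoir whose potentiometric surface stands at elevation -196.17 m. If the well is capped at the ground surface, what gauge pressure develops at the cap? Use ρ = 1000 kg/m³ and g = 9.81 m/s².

P ≈ 225 kPa

Head above the cap: Δh = -196.17 − (-219.12) = 22.95 m.
P = ρgΔh = 1000 × 9.81 × 22.95 = 225140 Pa ≈ 225 kPa.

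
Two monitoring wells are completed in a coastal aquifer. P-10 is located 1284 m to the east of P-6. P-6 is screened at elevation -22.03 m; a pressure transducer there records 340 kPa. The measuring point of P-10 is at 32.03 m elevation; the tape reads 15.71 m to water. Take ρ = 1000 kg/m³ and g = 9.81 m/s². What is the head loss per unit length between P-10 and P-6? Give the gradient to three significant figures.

i ≈ 0.00287 m/m

Pressure head at P-6: ψ = P/(ρg) = 340×1000 / (1000 × 9.81) = 34.66 m.
Total head at P-6: h = z + ψ = -22.03 + 34.66 = 12.63 m.
Total head at P-10: h = 32.03 − 15.71 = 16.32 m.
Head difference: h(P-6) − h(P-10) = 12.63 − 16.32 = -3.69 m.
Hydraulic gradient: i = |Δh| / L = 3.69 / 1284 = 0.00287.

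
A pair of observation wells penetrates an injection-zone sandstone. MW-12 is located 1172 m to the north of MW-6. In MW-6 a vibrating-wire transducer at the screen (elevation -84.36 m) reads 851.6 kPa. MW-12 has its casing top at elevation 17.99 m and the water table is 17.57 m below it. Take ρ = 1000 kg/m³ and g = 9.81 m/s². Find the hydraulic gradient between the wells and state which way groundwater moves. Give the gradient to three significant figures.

Pressure head at MW-6: ψ = P/(ρg) = 851.6×1000 / (1000 × 9.81) = 86.81 m.
Total head at MW-6: h = z + ψ = -84.36 + 86.81 = 2.45 m.
Total head at MW-12: h = 17.99 − 17.57 = 0.42 m.
Head difference: h(MW-6) − h(MW-12) = 2.45 − 0.42 = 2.03 m.
Hydraulic gradient: i = |Δh| / L = 2.03 / 1172 = 0.00173.
Flow is from higher to lower head: from MW-6 toward MW-12, i.e. toward the north.

i ≈ 0.00173; groundwater flows toward the north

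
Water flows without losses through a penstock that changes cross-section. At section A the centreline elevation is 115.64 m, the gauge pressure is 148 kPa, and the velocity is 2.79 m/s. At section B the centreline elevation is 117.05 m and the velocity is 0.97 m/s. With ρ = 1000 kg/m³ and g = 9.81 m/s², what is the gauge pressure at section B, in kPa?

P₂ ≈ 138 kPa

Pressure head at A: ψ₁ = P₁/(ρg) = 148×1000 / (1000 × 9.81) = 15.09 m.
Velocity heads: v₁²/2g = 2.79²/19.62 = 0.397 m; v₂²/2g = 0.97²/19.62 = 0.048 m.
Total head H = z₁ + ψ₁ + v₁²/2g = 115.64 + 15.09 + 0.397 = 131.13 m.
ψ₂ = H − z₂ − v₂²/2g = 131.13 − 117.05 − 0.048 = 14.03 m.
P₂ = ρgψ₂ = 1000 × 9.81 × 14.03 ≈ 138 kPa.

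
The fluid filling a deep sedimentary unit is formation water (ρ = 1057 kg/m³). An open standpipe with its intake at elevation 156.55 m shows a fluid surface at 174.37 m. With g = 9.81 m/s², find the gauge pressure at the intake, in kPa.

P ≈ 185 kPa

Pressure head ψ = h − z = 174.37 − 156.55 = 17.82 m.
P = ρgψ = 1057 × 9.81 × 17.82 = 184779 Pa ≈ 185 kPa.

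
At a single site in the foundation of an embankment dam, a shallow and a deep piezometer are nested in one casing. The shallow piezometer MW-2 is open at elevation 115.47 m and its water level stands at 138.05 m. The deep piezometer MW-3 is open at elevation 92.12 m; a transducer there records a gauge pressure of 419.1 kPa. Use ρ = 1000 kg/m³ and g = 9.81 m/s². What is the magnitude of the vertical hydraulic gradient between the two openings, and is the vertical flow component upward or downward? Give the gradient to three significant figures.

|i_v| ≈ 0.137; vertical flow is downward

Total head at MW-2: h = 138.05 m (water level in the standpipe).
Pressure head at MW-3: ψ = P/(ρg) = 419.1×1000 / (1000 × 9.81) = 42.72 m.
Total head at MW-3: h = z + ψ = 92.12 + 42.72 = 134.84 m.
Δh = h(MW-2) − h(MW-3) = 138.05 − 134.84 = 3.21 m.
Vertical separation Δz = 115.47 − 92.12 = 23.35 m.
|i_v| = |Δh| / Δz = 3.21 / 23.35 = 0.137.
Head is higher in the shallow piezometer, so vertical flow is downward (recharge condition).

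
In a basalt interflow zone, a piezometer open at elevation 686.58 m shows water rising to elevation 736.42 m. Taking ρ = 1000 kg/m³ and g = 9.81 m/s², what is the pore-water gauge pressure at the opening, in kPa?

P ≈ 489 kPa

Pressure head ψ = h − z = 736.42 − 686.58 = 49.84 m.
P = ρgψ = 1000 × 9.81 × 49.84 = 488930 Pa ≈ 489 kPa.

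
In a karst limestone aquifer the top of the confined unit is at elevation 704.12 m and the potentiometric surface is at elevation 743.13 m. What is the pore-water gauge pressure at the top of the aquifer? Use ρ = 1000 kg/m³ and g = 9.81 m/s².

Pressure head at the aquifer top: ψ = h − z = 743.13 − 704.12 = 39.01 m.
P = ρgψ = 1000 × 9.81 × 39.01 = 382688 Pa ≈ 383 kPa.

P ≈ 383 kPa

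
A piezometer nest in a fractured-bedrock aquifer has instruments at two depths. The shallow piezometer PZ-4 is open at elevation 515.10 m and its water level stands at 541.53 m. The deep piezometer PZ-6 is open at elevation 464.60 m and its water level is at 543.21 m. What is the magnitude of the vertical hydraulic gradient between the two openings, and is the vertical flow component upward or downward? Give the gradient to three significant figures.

|i_v| ≈ 0.0333; vertical flow is upward

Total head at PZ-4: h = 541.53 m (water level in the standpipe).
Total head at PZ-6: h = 543.21 m.
Δh = h(PZ-4) − h(PZ-6) = 541.53 − 543.21 = -1.68 m.
Vertical separation Δz = 515.10 − 464.60 = 50.50 m.
|i_v| = |Δh| / Δz = 1.68 / 50.50 = 0.0333.
Head is higher in the deep piezometer, so vertical flow is upward (discharge condition).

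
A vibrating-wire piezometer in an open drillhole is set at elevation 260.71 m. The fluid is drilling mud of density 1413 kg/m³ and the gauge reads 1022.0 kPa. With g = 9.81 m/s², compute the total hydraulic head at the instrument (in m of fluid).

ψ = P/(ρg) = 1022.0×1000 / (1413 × 9.81) = 73.73 m.
h = z + ψ = 260.71 + 73.73 = 334.44 m.

h ≈ 334.44 m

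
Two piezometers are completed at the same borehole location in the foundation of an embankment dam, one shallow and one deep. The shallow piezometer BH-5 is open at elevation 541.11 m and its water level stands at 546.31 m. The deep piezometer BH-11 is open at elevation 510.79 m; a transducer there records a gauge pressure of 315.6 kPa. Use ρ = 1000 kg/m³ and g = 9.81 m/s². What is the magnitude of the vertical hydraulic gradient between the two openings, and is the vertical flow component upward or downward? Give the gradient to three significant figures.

Total head at BH-5: h = 546.31 m (water level in the standpipe).
Pressure head at BH-11: ψ = P/(ρg) = 315.6×1000 / (1000 × 9.81) = 32.17 m.
Total head at BH-11: h = z + ψ = 510.79 + 32.17 = 542.96 m.
Δh = h(BH-5) − h(BH-11) = 546.31 − 542.96 = 3.35 m.
Vertical separation Δz = 541.11 − 510.79 = 30.32 m.
|i_v| = |Δh| / Δz = 3.35 / 30.32 = 0.110.
Head is higher in the shallow piezometer, so vertical flow is downward (recharge condition).

|i_v| ≈ 0.110; vertical flow is downward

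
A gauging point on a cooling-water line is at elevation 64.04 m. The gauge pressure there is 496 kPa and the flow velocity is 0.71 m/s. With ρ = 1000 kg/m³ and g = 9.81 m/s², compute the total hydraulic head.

Pressure head ψ = P/(ρg) = 496×1000 / (1000 × 9.81) = 50.56 m.
Velocity head = v²/(2g) = 0.71² / (2 × 9.81) = 0.026 m.
h = z + ψ + v²/(2g) = 64.04 + 50.56 + 0.026 = 114.63 m.

h ≈ 114.63 m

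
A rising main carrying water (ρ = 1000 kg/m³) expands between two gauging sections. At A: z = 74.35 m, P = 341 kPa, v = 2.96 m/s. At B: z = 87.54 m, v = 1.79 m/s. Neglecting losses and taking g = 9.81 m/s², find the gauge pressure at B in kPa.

Pressure head at A: ψ₁ = P₁/(ρg) = 341×1000 / (1000 × 9.81) = 34.76 m.
Velocity heads: v₁²/2g = 2.96²/19.62 = 0.447 m; v₂²/2g = 1.79²/19.62 = 0.163 m.
Total head H = z₁ + ψ₁ + v₁²/2g = 74.35 + 34.76 + 0.447 = 109.56 m.
ψ₂ = H − z₂ − v₂²/2g = 109.56 − 87.54 − 0.163 = 21.86 m.
P₂ = ρgψ₂ = 1000 × 9.81 × 21.86 ≈ 214 kPa.

P₂ ≈ 214 kPa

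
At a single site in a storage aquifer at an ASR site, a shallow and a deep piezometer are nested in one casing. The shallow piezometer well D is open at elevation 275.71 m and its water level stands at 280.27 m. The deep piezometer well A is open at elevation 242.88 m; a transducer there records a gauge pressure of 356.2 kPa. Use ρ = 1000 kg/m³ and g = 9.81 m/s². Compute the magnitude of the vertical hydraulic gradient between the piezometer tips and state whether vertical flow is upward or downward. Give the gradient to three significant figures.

Total head at well D: h = 280.27 m (water level in the standpipe).
Pressure head at well A: ψ = P/(ρg) = 356.2×1000 / (1000 × 9.81) = 36.31 m.
Total head at well A: h = z + ψ = 242.88 + 36.31 = 279.19 m.
Δh = h(well D) − h(well A) = 280.27 − 279.19 = 1.08 m.
Vertical separation Δz = 275.71 − 242.88 = 32.83 m.
|i_v| = |Δh| / Δz = 1.08 / 32.83 = 0.0329.
Head is higher in the shallow piezometer, so vertical flow is downward (recharge condition).

|i_v| ≈ 0.0329; vertical flow is downward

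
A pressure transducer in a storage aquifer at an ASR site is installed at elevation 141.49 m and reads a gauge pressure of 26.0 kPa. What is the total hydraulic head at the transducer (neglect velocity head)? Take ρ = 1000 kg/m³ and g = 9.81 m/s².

ψ = P/(ρg) = 26.0×1000 / (1000 × 9.81) = 2.65 m.
h = z + ψ = 141.49 + 2.65 = 144.14 m.

h ≈ 144.14 m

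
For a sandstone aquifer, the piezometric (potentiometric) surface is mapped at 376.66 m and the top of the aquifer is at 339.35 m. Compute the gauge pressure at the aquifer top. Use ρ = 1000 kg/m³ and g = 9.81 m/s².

P ≈ 366 kPa

Pressure head at the aquifer top: ψ = h − z = 376.66 − 339.35 = 37.31 m.
P = ρgψ = 1000 × 9.81 × 37.31 = 366011 Pa ≈ 366 kPa.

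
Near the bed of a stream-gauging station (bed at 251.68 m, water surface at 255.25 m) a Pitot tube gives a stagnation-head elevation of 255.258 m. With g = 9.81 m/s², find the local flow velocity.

v ≈ 0.396 m/s

Near the bed, under hydrostatic conditions, the piezometric head (z + ψ) equals the free-surface elevation, 255.25 m.
Velocity head = total − piezometric = 255.258 − 255.25 = 0.008 m.
v = √(2g·h_v) = √(2 × 9.81 × 0.008) = 0.396 m/s.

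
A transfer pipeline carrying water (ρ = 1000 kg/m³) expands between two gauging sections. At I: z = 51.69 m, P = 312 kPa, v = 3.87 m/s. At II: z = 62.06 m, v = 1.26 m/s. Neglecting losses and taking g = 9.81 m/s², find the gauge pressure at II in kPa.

Pressure head at I: ψ₁ = P₁/(ρg) = 312×1000 / (1000 × 9.81) = 31.80 m.
Velocity heads: v₁²/2g = 3.87²/19.62 = 0.763 m; v₂²/2g = 1.26²/19.62 = 0.081 m.
Total head H = z₁ + ψ₁ + v₁²/2g = 51.69 + 31.80 + 0.763 = 84.25 m.
ψ₂ = H − z₂ − v₂²/2g = 84.25 − 62.06 − 0.081 = 22.11 m.
P₂ = ρgψ₂ = 1000 × 9.81 × 22.11 ≈ 217 kPa.

P₂ ≈ 217 kPa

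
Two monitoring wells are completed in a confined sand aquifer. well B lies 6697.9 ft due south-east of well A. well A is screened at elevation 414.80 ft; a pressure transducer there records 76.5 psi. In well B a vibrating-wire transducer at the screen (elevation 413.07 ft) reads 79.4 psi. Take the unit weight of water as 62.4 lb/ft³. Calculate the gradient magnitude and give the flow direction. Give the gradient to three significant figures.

Pressure head at well A: ψ = 144·P/γ = 144 × 76.5 / 62.4 = 176.54 ft.
Total head at well A: h = z + ψ = 414.80 + 176.54 = 591.34 ft.
Pressure head at well B: ψ = 144·P/γ = 144 × 79.4 / 62.4 = 183.23 ft.
Total head at well B: h = z + ψ = 413.07 + 183.23 = 596.30 ft.
Head difference: h(well A) − h(well B) = 591.34 − 596.30 = -4.96 ft.
Hydraulic gradient: i = |Δh| / L = 4.96 / 6697.9 = 0.000741.
Flow is from higher to lower head: from well B toward well A, i.e. toward the north-west.

i ≈ 0.000741; groundwater flows toward the north-west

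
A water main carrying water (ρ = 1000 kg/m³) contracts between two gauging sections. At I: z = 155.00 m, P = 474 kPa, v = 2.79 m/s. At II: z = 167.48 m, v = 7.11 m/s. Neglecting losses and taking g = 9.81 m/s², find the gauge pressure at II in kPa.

P₂ ≈ 330 kPa

Pressure head at I: ψ₁ = P₁/(ρg) = 474×1000 / (1000 × 9.81) = 48.32 m.
Velocity heads: v₁²/2g = 2.79²/19.62 = 0.397 m; v₂²/2g = 7.11²/19.62 = 2.577 m.
Total head H = z₁ + ψ₁ + v₁²/2g = 155.00 + 48.32 + 0.397 = 203.72 m.
ψ₂ = H − z₂ − v₂²/2g = 203.72 − 167.48 − 2.577 = 33.66 m.
P₂ = ρgψ₂ = 1000 × 9.81 × 33.66 ≈ 330 kPa.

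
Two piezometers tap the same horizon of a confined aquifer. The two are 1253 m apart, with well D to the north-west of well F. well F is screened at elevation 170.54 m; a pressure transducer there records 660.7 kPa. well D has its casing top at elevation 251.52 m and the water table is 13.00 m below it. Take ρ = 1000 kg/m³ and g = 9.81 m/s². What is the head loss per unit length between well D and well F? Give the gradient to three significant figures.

i ≈ 0.000503 m/m

Pressure head at well F: ψ = P/(ρg) = 660.7×1000 / (1000 × 9.81) = 67.35 m.
Total head at well F: h = z + ψ = 170.54 + 67.35 = 237.89 m.
Total head at well D: h = 251.52 − 13.00 = 238.52 m.
Head difference: h(well F) − h(well D) = 237.89 − 238.52 = -0.63 m.
Hydraulic gradient: i = |Δh| / L = 0.63 / 1253 = 0.000503.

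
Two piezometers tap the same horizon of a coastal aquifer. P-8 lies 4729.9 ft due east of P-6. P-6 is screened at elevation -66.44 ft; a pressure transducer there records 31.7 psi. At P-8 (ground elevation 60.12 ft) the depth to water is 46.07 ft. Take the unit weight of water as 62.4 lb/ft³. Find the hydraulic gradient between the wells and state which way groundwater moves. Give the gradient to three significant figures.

Pressure head at P-6: ψ = 144·P/γ = 144 × 31.7 / 62.4 = 73.15 ft.
Total head at P-6: h = z + ψ = -66.44 + 73.15 = 6.71 ft.
Total head at P-8: h = 60.12 − 46.07 = 14.05 ft.
Head difference: h(P-6) − h(P-8) = 6.71 − 14.05 = -7.34 ft.
Hydraulic gradient: i = |Δh| / L = 7.34 / 4729.9 = 0.00155.
Flow is from higher to lower head: from P-8 toward P-6, i.e. toward the west.

i ≈ 0.00155; groundwater flows toward the west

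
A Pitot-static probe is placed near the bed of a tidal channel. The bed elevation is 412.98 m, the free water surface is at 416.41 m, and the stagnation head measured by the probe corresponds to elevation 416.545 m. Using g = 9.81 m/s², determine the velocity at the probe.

v ≈ 1.63 m/s

Near the bed, under hydrostatic conditions, the piezometric head (z + ψ) equals the free-surface elevation, 416.41 m.
Velocity head = total − piezometric = 416.545 − 416.41 = 0.135 m.
v = √(2g·h_v) = √(2 × 9.81 × 0.135) = 1.63 m/s.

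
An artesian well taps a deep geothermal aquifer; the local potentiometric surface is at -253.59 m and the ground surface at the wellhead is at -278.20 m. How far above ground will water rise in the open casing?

Water rises to the potentiometric surface, so the rise above ground = -253.59 − (-278.20) = 24.61 m.

≈ 24.61 m above ground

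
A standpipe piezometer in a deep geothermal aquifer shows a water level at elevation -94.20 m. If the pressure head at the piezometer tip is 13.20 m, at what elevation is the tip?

z ≈ -107.40 m

z = h − ψ = -94.20 − 13.20 = -107.40 m.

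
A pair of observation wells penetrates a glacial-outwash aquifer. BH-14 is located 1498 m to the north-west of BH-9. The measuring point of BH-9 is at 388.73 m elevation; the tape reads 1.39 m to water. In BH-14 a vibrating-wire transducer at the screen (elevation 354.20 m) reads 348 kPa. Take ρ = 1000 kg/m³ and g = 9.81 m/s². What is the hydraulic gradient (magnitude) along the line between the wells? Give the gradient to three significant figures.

Total head at BH-9: h = 388.73 − 1.39 = 387.34 m.
Pressure head at BH-14: ψ = P/(ρg) = 348×1000 / (1000 × 9.81) = 35.47 m.
Total head at BH-14: h = z + ψ = 354.20 + 35.47 = 389.67 m.
Head difference: h(BH-9) − h(BH-14) = 387.34 − 389.67 = -2.33 m.
Hydraulic gradient: i = |Δh| / L = 2.33 / 1498 = 0.00156.

i ≈ 0.00156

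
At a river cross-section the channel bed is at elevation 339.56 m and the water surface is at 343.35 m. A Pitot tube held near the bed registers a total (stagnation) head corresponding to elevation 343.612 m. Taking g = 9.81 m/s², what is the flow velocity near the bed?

v ≈ 2.27 m/s

Near the bed, under hydrostatic conditions, the piezometric head (z + ψ) equals the free-surface elevation, 343.35 m.
Velocity head = total − piezometric = 343.612 − 343.35 = 0.262 m.
v = √(2g·h_v) = √(2 × 9.81 × 0.262) = 2.27 m/s.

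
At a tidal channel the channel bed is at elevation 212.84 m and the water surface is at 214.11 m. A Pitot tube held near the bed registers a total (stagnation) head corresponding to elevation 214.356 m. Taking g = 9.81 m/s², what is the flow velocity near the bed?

Near the bed, under hydrostatic conditions, the piezometric head (z + ψ) equals the free-surface elevation, 214.11 m.
Velocity head = total − piezometric = 214.356 − 214.11 = 0.246 m.
v = √(2g·h_v) = √(2 × 9.81 × 0.246) = 2.20 m/s.

v ≈ 2.20 m/s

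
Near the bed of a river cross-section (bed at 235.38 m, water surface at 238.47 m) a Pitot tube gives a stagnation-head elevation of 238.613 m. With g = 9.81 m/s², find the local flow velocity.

Near the bed, under hydrostatic conditions, the piezometric head (z + ψ) equals the free-surface elevation, 238.47 m.
Velocity head = total − piezometric = 238.613 − 238.47 = 0.143 m.
v = √(2g·h_v) = √(2 × 9.81 × 0.143) = 1.68 m/s.

v ≈ 1.68 m/s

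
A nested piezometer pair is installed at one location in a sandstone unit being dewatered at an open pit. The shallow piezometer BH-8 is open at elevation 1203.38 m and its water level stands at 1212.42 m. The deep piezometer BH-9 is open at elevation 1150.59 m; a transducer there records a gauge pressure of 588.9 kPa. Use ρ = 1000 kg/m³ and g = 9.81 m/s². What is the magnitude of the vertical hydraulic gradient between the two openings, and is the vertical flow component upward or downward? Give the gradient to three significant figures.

Total head at BH-8: h = 1212.42 m (water level in the standpipe).
Pressure head at BH-9: ψ = P/(ρg) = 588.9×1000 / (1000 × 9.81) = 60.03 m.
Total head at BH-9: h = z + ψ = 1150.59 + 60.03 = 1210.62 m.
Δh = h(BH-8) − h(BH-9) = 1212.42 − 1210.62 = 1.80 m.
Vertical separation Δz = 1203.38 − 1150.59 = 52.79 m.
|i_v| = |Δh| / Δz = 1.80 / 52.79 = 0.0341.
Head is higher in the shallow piezometer, so vertical flow is downward (recharge condition).

|i_v| ≈ 0.0341; vertical flow is downward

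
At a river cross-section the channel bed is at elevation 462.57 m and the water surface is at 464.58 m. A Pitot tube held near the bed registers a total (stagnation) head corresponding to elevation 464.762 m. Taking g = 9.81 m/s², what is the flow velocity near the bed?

v ≈ 1.89 m/s

Near the bed, under hydrostatic conditions, the piezometric head (z + ψ) equals the free-surface elevation, 464.58 m.
Velocity head = total − piezometric = 464.762 − 464.58 = 0.182 m.
v = √(2g·h_v) = √(2 × 9.81 × 0.182) = 1.89 m/s.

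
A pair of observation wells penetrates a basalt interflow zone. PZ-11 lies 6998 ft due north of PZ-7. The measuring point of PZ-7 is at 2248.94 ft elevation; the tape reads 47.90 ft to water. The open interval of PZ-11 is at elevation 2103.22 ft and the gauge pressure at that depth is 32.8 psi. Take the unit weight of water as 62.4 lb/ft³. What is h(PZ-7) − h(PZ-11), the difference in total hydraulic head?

Total head at PZ-7: h = 2248.94 − 47.90 = 2201.04 ft.
Pressure head at PZ-11: ψ = 144·P/γ = 144 × 32.8 / 62.4 = 75.69 ft.
Total head at PZ-11: h = z + ψ = 2103.22 + 75.69 = 2178.91 ft.
Head difference: h(PZ-7) − h(PZ-11) = 2201.04 − 2178.91 = 22.13 ft.

Δh ≈ 22.13 ft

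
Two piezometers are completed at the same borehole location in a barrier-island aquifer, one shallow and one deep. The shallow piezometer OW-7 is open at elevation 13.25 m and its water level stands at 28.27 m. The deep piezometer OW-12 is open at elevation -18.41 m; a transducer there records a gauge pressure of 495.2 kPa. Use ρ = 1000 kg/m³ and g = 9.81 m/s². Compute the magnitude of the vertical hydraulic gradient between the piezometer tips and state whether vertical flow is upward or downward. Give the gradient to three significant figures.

Total head at OW-7: h = 28.27 m (water level in the standpipe).
Pressure head at OW-12: ψ = P/(ρg) = 495.2×1000 / (1000 × 9.81) = 50.48 m.
Total head at OW-12: h = z + ψ = -18.41 + 50.48 = 32.07 m.
Δh = h(OW-7) − h(OW-12) = 28.27 − 32.07 = -3.80 m.
Vertical separation Δz = 13.25 − (-18.41) = 31.66 m.
|i_v| = |Δh| / Δz = 3.80 / 31.66 = 0.120.
Head is higher in the deep piezometer, so vertical flow is upward (discharge condition).

|i_v| ≈ 0.120; vertical flow is upward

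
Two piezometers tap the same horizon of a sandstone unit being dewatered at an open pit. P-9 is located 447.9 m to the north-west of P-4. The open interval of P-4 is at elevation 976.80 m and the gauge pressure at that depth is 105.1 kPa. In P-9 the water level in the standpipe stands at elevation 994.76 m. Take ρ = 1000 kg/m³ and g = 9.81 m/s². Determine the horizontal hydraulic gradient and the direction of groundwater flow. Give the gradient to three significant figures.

Pressure head at P-4: ψ = P/(ρg) = 105.1×1000 / (1000 × 9.81) = 10.71 m.
Total head at P-4: h = z + ψ = 976.80 + 10.71 = 987.51 m.
Total head at P-9: h = 994.76 m (water level in the piezometer is the total head).
Head difference: h(P-4) − h(P-9) = 987.51 − 994.76 = -7.25 m.
Hydraulic gradient: i = |Δh| / L = 7.25 / 447.9 = 0.0162.
Flow is from higher to lower head: from P-9 toward P-4, i.e. toward the south-east.

i ≈ 0.0162; groundwater flows toward the south-east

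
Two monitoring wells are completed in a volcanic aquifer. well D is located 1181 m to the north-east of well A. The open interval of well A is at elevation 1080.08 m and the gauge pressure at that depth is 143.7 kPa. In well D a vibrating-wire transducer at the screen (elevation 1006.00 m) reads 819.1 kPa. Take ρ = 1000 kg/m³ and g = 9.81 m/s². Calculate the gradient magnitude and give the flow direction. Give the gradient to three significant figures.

i ≈ 0.00443; groundwater flows toward the north-east

Pressure head at well A: ψ = P/(ρg) = 143.7×1000 / (1000 × 9.81) = 14.65 m.
Total head at well A: h = z + ψ = 1080.08 + 14.65 = 1094.73 m.
Pressure head at well D: ψ = P/(ρg) = 819.1×1000 / (1000 × 9.81) = 83.50 m.
Total head at well D: h = z + ψ = 1006.00 + 83.50 = 1089.50 m.
Head difference: h(well A) − h(well D) = 1094.73 − 1089.50 = 5.23 m.
Hydraulic gradient: i = |Δh| / L = 5.23 / 1181 = 0.00443.
Flow is from higher to lower head: from well A toward well D, i.e. toward the north-east.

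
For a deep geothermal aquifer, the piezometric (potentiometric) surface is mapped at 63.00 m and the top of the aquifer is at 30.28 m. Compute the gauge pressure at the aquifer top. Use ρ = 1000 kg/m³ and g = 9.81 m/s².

Pressure head at the aquifer top: ψ = h − z = 63.00 − 30.28 = 32.72 m.
P = ρgψ = 1000 × 9.81 × 32.72 = 320983 Pa ≈ 321 kPa.

P ≈ 321 kPa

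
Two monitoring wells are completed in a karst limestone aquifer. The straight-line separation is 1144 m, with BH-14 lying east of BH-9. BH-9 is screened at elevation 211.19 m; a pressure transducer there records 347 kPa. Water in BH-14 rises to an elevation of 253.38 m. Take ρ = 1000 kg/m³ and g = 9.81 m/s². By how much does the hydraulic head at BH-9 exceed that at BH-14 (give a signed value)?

Pressure head at BH-9: ψ = P/(ρg) = 347×1000 / (1000 × 9.81) = 35.37 m.
Total head at BH-9: h = z + ψ = 211.19 + 35.37 = 246.56 m.
Total head at BH-14: h = 253.38 m (water level in the piezometer is the total head).
Head difference: h(BH-9) − h(BH-14) = 246.56 − 253.38 = -6.82 m.

Δh ≈ -6.82 m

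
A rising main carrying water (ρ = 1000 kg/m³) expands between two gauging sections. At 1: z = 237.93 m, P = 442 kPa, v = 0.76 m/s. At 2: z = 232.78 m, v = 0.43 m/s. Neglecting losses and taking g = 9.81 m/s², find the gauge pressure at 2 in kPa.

Pressure head at 1: ψ₁ = P₁/(ρg) = 442×1000 / (1000 × 9.81) = 45.06 m.
Velocity heads: v₁²/2g = 0.76²/19.62 = 0.029 m; v₂²/2g = 0.43²/19.62 = 0.009 m.
Total head H = z₁ + ψ₁ + v₁²/2g = 237.93 + 45.06 + 0.029 = 283.02 m.
ψ₂ = H − z₂ − v₂²/2g = 283.02 − 232.78 − 0.009 = 50.23 m.
P₂ = ρgψ₂ = 1000 × 9.81 × 50.23 ≈ 493 kPa.

P₂ ≈ 493 kPa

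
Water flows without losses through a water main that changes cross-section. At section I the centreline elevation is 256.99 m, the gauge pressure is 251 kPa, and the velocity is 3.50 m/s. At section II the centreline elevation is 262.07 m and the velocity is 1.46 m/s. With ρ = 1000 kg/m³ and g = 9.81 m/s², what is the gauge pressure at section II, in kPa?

Pressure head at I: ψ₁ = P₁/(ρg) = 251×1000 / (1000 × 9.81) = 25.59 m.
Velocity heads: v₁²/2g = 3.50²/19.62 = 0.624 m; v₂²/2g = 1.46²/19.62 = 0.109 m.
Total head H = z₁ + ψ₁ + v₁²/2g = 256.99 + 25.59 + 0.624 = 283.20 m.
ψ₂ = H − z₂ − v₂²/2g = 283.20 − 262.07 − 0.109 = 21.02 m.
P₂ = ρgψ₂ = 1000 × 9.81 × 21.02 ≈ 206 kPa.

P₂ ≈ 206 kPa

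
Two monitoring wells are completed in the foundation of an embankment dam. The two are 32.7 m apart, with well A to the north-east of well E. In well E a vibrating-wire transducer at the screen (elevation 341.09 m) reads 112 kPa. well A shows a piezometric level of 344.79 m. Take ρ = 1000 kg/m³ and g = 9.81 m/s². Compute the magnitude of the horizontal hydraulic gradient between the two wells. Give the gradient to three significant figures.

Pressure head at well E: ψ = P/(ρg) = 112×1000 / (1000 × 9.81) = 11.42 m.
Total head at well E: h = z + ψ = 341.09 + 11.42 = 352.51 m.
Total head at well A: h = 344.79 m (water level in the piezometer is the total head).
Head difference: h(well E) − h(well A) = 352.51 − 344.79 = 7.72 m.
Hydraulic gradient: i = |Δh| / L = 7.72 / 32.7 = 0.236.

i ≈ 0.236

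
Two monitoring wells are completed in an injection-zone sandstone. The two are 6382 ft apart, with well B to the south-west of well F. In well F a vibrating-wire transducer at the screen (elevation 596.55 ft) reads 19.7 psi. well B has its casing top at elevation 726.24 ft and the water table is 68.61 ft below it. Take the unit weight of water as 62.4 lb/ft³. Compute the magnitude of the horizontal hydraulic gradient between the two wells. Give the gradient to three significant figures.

i ≈ 0.00245

Pressure head at well F: ψ = 144·P/γ = 144 × 19.7 / 62.4 = 45.46 ft.
Total head at well F: h = z + ψ = 596.55 + 45.46 = 642.01 ft.
Total head at well B: h = 726.24 − 68.61 = 657.63 ft.
Head difference: h(well F) − h(well B) = 642.01 − 657.63 = -15.62 ft.
Hydraulic gradient: i = |Δh| / L = 15.62 / 6382 = 0.00245.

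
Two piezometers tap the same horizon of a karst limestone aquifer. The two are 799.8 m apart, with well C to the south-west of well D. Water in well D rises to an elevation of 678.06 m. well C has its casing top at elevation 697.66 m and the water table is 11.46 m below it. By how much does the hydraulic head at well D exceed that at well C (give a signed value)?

Total head at well D: h = 678.06 m (water level in the piezometer is the total head).
Total head at well C: h = 697.66 − 11.46 = 686.20 m.
Head difference: h(well D) − h(well C) = 678.06 − 686.20 = -8.14 m.

Δh ≈ -8.14 m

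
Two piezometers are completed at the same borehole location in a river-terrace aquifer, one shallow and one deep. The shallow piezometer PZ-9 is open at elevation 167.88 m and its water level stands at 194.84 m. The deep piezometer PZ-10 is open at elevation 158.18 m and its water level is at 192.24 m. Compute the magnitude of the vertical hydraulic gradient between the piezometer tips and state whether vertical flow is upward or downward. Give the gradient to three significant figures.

|i_v| ≈ 0.268; vertical flow is downward

Total head at PZ-9: h = 194.84 m (water level in the standpipe).
Total head at PZ-10: h = 192.24 m.
Δh = h(PZ-9) − h(PZ-10) = 194.84 − 192.24 = 2.60 m.
Vertical separation Δz = 167.88 − 158.18 = 9.70 m.
|i_v| = |Δh| / Δz = 2.60 / 9.70 = 0.268.
Head is higher in the shallow piezometer, so vertical flow is downward (recharge condition).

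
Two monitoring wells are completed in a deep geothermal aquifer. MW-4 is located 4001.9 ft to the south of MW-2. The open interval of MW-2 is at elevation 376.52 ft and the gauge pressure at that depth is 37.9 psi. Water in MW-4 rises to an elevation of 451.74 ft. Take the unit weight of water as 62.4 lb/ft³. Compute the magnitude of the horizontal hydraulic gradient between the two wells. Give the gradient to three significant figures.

i ≈ 0.00306

Pressure head at MW-2: ψ = 144·P/γ = 144 × 37.9 / 62.4 = 87.46 ft.
Total head at MW-2: h = z + ψ = 376.52 + 87.46 = 463.98 ft.
Total head at MW-4: h = 451.74 ft (water level in the piezometer is the total head).
Head difference: h(MW-2) − h(MW-4) = 463.98 − 451.74 = 12.24 ft.
Hydraulic gradient: i = |Δh| / L = 12.24 / 4001.9 = 0.00306.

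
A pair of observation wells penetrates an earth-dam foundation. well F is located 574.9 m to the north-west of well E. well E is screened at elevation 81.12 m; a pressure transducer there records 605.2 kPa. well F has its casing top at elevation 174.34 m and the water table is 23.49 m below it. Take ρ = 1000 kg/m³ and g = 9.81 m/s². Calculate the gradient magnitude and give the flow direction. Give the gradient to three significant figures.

i ≈ 0.0140; groundwater flows toward the south-east

Pressure head at well E: ψ = P/(ρg) = 605.2×1000 / (1000 × 9.81) = 61.69 m.
Total head at well E: h = z + ψ = 81.12 + 61.69 = 142.81 m.
Total head at well F: h = 174.34 − 23.49 = 150.85 m.
Head difference: h(well E) − h(well F) = 142.81 − 150.85 = -8.04 m.
Hydraulic gradient: i = |Δh| / L = 8.04 / 574.9 = 0.0140.
Flow is from higher to lower head: from well F toward well E, i.e. toward the south-east.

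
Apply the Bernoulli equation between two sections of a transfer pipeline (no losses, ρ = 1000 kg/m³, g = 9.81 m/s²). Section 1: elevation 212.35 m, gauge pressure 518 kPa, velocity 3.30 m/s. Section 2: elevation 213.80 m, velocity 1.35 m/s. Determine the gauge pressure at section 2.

Pressure head at 1: ψ₁ = P₁/(ρg) = 518×1000 / (1000 × 9.81) = 52.80 m.
Velocity heads: v₁²/2g = 3.30²/19.62 = 0.555 m; v₂²/2g = 1.35²/19.62 = 0.093 m.
Total head H = z₁ + ψ₁ + v₁²/2g = 212.35 + 52.80 + 0.555 = 265.70 m.
ψ₂ = H − z₂ − v₂²/2g = 265.70 − 213.80 − 0.093 = 51.81 m.
P₂ = ρgψ₂ = 1000 × 9.81 × 51.81 ≈ 508 kPa.

P₂ ≈ 508 kPa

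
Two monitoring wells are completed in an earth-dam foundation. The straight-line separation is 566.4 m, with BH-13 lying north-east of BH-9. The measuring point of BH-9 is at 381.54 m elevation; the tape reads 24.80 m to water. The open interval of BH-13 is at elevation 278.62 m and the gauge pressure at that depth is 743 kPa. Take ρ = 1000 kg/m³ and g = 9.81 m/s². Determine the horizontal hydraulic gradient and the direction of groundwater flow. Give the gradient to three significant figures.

Total head at BH-9: h = 381.54 − 24.80 = 356.74 m.
Pressure head at BH-13: ψ = P/(ρg) = 743×1000 / (1000 × 9.81) = 75.74 m.
Total head at BH-13: h = z + ψ = 278.62 + 75.74 = 354.36 m.
Head difference: h(BH-9) − h(BH-13) = 356.74 − 354.36 = 2.38 m.
Hydraulic gradient: i = |Δh| / L = 2.38 / 566.4 = 0.00420.
Flow is from higher to lower head: from BH-9 toward BH-13, i.e. toward the north-east.

i ≈ 0.00420; groundwater flows toward the north-east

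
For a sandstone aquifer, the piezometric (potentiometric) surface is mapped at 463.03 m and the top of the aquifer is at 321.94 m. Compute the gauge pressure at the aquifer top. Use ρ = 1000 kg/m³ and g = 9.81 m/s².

P ≈ 1380 kPa

Pressure head at the aquifer top: ψ = h − z = 463.03 − 321.94 = 141.09 m.
P = ρgψ = 1000 × 9.81 × 141.09 = 1384093 Pa ≈ 1380 kPa.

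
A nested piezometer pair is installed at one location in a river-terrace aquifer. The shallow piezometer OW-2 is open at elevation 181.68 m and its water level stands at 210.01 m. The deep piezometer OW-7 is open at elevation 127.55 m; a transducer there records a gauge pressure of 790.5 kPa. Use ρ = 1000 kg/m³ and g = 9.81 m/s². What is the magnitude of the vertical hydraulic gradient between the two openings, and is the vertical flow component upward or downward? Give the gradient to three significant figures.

Total head at OW-2: h = 210.01 m (water level in the standpipe).
Pressure head at OW-7: ψ = P/(ρg) = 790.5×1000 / (1000 × 9.81) = 80.58 m.
Total head at OW-7: h = z + ψ = 127.55 + 80.58 = 208.13 m.
Δh = h(OW-2) − h(OW-7) = 210.01 − 208.13 = 1.88 m.
Vertical separation Δz = 181.68 − 127.55 = 54.13 m.
|i_v| = |Δh| / Δz = 1.88 / 54.13 = 0.0347.
Head is higher in the shallow piezometer, so vertical flow is downward (recharge condition).

|i_v| ≈ 0.0347; vertical flow is downward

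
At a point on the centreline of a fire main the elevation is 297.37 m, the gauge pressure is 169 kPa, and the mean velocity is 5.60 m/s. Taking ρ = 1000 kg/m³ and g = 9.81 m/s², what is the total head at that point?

h ≈ 316.20 m

Pressure head ψ = P/(ρg) = 169×1000 / (1000 × 9.81) = 17.23 m.
Velocity head = v²/(2g) = 5.60² / (2 × 9.81) = 1.598 m.
h = z + ψ + v²/(2g) = 297.37 + 17.23 + 1.598 = 316.20 m.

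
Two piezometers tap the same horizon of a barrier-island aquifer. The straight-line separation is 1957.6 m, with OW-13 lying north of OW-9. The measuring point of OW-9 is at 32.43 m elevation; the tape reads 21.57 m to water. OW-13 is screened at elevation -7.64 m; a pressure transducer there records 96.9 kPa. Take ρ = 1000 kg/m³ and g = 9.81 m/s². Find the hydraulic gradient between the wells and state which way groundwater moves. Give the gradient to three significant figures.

i ≈ 0.00440; groundwater flows toward the north

Total head at OW-9: h = 32.43 − 21.57 = 10.86 m.
Pressure head at OW-13: ψ = P/(ρg) = 96.9×1000 / (1000 × 9.81) = 9.88 m.
Total head at OW-13: h = z + ψ = -7.64 + 9.88 = 2.24 m.
Head difference: h(OW-9) − h(OW-13) = 10.86 − 2.24 = 8.62 m.
Hydraulic gradient: i = |Δh| / L = 8.62 / 1957.6 = 0.00440.
Flow is from higher to lower head: from OW-9 toward OW-13, i.e. toward the north.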